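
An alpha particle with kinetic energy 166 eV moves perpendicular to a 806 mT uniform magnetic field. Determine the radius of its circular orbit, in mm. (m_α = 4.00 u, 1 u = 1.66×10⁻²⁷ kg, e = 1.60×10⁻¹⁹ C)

Convert the energy: K = 166 eV = 2.66×10^-17 J.
v = √(2K/m) = √(2·2.66×10^-17/6.64×10^-27) = 8.94×10^4 m/s.
r = mv/(qB) = (6.64×10^-27)(8.94×10^4) / [(2×1.60×10^-19)(0.806)] = 2.30×10^-3 m.

r ≈ 2.30 mm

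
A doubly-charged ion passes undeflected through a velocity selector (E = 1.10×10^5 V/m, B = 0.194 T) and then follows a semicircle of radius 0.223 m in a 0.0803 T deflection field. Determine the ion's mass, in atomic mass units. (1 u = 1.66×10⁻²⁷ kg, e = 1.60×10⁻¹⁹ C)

m ≈ 6.09 u

v = E/B₁ = 5.67×10^5 m/s.
From r = mv/(qB₂), m = qB₂r/v = (2×1.60×10^-19)(0.0803)(0.223) / (5.67×10^5) = 1.01×10^-26 kg.
In atomic mass units: m = 1.01×10^-26 / 1.66×10^-27 = 6.09 u.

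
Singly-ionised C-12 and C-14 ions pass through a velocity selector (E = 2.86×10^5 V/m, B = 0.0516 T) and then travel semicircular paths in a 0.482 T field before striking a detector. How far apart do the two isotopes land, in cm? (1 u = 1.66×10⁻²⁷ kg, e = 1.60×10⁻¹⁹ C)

Both emerge at v = E/B₁ = 5.54×10^6 m/s.
r = mv/(qB₂), so r₁ = 1.432 m and r₂ = 1.670 m, giving Δr = 0.239 m.
After a semicircle each ion lands a diameter 2r from the entry slit, so the separation is 2Δr = 0.477 m.

Δd ≈ 47.7 cm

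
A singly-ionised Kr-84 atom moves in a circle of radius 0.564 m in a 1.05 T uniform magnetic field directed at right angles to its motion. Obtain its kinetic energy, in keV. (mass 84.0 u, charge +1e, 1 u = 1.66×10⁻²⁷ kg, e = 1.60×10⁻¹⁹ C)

v = qBr/m = (1×1.60×10^-19)(1.05)(0.564) / (1.39×10^-25) = 6.80×10^5 m/s.
K = ½mv² = 0.5·(1.39×10^-25)·(6.80×10^5)² = 3.22×10^-14 J = 201 keV.

K ≈ 201 keV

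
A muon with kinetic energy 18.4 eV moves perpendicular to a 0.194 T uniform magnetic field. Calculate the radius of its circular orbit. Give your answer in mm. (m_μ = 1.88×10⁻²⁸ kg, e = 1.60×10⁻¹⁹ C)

r ≈ 1.07 mm

Convert the energy: K = 18.4 eV = 2.94×10^-18 J.
v = √(2K/m) = √(2·2.94×10^-18/1.88×10^-28) = 1.77×10^5 m/s.
r = mv/(qB) = (1.88×10^-28)(1.77×10^5) / [(1×1.60×10^-19)(0.194)] = 1.07×10^-3 m.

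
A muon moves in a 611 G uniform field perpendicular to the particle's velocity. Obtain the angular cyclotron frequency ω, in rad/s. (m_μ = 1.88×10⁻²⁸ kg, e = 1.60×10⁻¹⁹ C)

ω ≈ 5.20×10^7 rad/s

ω = qB/m = (1×1.60×10^-19)(0.0611) / (1.88×10^-28) = 5.20×10^7 rad/s.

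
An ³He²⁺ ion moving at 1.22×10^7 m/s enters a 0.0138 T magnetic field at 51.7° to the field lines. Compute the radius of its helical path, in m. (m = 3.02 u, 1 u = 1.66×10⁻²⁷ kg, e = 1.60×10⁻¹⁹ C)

r ≈ 10.9 m

Only the perpendicular component v⊥ = v sin51.7° = 9.57×10^6 m/s is bent by the field.
r = m v⊥ /(qB) = (5.01×10^-27)(9.57×10^6) / [(2×1.60×10^-19)(0.0138)] = 10.9 m.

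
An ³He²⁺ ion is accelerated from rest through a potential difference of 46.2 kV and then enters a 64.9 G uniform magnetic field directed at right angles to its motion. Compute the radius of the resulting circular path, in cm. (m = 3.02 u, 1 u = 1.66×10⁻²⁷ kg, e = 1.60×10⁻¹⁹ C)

The kinetic energy gained is K = qV = (2×1.60×10^-19)(4.62×10^4) = 1.48×10^-14 J.
v = √(2K/m) = 2.43×10^6 m/s.
r = mv/(qB) = (5.01×10^-27)(2.43×10^6) / [(2×1.60×10^-19)(6.49×10^-3)] = 5.86 m.

r ≈ 586 cm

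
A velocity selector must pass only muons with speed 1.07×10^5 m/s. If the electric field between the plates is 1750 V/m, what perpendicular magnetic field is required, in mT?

qE = qvB ⇒ B = E/v = (1750) / (1.07×10^5) = 0.0164 T.

B ≈ 16.4 mT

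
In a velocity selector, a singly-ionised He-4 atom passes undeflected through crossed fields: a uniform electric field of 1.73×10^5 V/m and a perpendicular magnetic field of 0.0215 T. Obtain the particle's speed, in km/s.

For zero net force, qE = qvB, so v = E/B.
v = (1.73×10^5) / (0.0215) = 8.05×10^6 m/s.

v ≈ 8050 km/s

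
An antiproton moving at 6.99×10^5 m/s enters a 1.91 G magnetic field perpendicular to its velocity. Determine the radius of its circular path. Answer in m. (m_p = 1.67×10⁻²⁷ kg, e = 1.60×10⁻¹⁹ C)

The magnetic force provides the centripetal force: qvB = mv²/r, so r = mv/(qB).
r = (1.67×10^-27 kg)(6.99×10^5 m/s) / [(1×1.60×10^-19 C)(1.91×10^-4 T)] = 38.2 m.

r ≈ 38.2 m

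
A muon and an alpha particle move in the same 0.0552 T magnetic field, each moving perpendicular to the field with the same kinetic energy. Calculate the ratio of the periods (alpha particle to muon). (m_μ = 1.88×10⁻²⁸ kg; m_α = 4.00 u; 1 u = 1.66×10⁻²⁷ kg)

ratio ≈ 17.7

T = 2πm/(qB) is independent of speed, so T₂/T₁ = (m₂/q₂)/(m₁/q₁).
T_{alpha particle}/T_{muon} = (6.64×10^-27/2e) / (1.88×10^-28/1e) = 17.7.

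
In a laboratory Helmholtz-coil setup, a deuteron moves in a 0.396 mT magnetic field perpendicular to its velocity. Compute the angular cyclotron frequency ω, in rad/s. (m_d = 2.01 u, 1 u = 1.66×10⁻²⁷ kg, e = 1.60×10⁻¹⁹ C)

ω = qB/m = (1×1.60×10^-19)(3.96×10^-4) / (3.34×10^-27) = 1.90×10^4 rad/s.

ω ≈ 1.90×10^4 rad/s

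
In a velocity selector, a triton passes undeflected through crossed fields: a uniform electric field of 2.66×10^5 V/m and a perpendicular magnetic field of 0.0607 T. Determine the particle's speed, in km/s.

For zero net force, qE = qvB, so v = E/B.
v = (2.66×10^5) / (0.0607) = 4.38×10^6 m/s.

v ≈ 4380 km/s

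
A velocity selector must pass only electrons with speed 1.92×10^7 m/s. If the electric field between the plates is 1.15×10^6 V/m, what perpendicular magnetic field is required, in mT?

qE = qvB ⇒ B = E/v = (1.15×10^6) / (1.92×10^7) = 0.0599 T.

B ≈ 59.9 mT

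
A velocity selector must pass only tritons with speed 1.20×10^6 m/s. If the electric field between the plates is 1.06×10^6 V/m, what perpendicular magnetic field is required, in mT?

B ≈ 883 mT

qE = qvB ⇒ B = E/v = (1.06×10^6) / (1.20×10^6) = 0.883 T.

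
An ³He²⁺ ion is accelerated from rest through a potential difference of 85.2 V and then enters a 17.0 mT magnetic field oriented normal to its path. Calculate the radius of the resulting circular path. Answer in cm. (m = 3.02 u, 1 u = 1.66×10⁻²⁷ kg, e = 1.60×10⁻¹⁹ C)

The kinetic energy gained is K = qV = (2×1.60×10^-19)(85.2) = 2.73×10^-17 J.
v = √(2K/m) = 1.04×10^5 m/s.
r = mv/(qB) = (5.01×10^-27)(1.04×10^5) / [(2×1.60×10^-19)(0.0170)] = 0.0961 m.

r ≈ 9.61 cm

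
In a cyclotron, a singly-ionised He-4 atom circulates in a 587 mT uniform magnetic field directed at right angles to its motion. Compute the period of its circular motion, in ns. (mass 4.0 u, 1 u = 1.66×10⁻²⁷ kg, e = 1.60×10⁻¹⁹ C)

T ≈ 444 ns

The cyclotron period is independent of speed: T = 2πm/(qB).
T = 2π(6.64×10^-27) / [(1×1.60×10^-19)(0.587)] = 4.44×10^-7 s.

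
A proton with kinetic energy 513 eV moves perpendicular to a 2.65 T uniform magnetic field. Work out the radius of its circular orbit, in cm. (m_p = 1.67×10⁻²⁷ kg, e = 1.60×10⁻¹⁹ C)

Convert the energy: K = 513 eV = 8.21×10^-17 J.
v = √(2K/m) = √(2·8.21×10^-17/1.67×10^-27) = 3.14×10^5 m/s.
r = mv/(qB) = (1.67×10^-27)(3.14×10^5) / [(1×1.60×10^-19)(2.65)] = 1.23×10^-3 m.

r ≈ 0.123 cm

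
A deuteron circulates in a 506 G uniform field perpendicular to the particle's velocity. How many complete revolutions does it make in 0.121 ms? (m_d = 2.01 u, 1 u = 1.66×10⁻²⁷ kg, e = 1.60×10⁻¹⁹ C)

T = 2πm/(qB) = 2π(3.3366×10^-27) / [(1×1.60×10^-19)(0.0506)] = 2.5895×10^-6 s.
N = t/T = 1.21×10^-4 / 2.5895×10^-6 ≈ 46.73, so 46 complete revolutions.

N = 46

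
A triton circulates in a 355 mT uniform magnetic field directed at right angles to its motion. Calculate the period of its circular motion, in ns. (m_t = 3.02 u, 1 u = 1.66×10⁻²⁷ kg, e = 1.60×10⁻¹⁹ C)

T ≈ 555 ns

The cyclotron period is independent of speed: T = 2πm/(qB).
T = 2π(5.01×10^-27) / [(1×1.60×10^-19)(0.355)] = 5.55×10^-7 s.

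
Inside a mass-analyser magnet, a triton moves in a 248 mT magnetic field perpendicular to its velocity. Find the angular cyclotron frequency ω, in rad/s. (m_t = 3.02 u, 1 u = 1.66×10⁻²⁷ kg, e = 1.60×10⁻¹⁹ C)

ω ≈ 7.92×10^6 rad/s

ω = qB/m = (1×1.60×10^-19)(0.248) / (5.01×10^-27) = 7.92×10^6 rad/s.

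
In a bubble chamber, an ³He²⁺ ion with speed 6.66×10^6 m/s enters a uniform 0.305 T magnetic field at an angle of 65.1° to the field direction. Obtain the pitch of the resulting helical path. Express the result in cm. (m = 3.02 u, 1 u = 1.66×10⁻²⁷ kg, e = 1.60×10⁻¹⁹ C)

pitch ≈ 90.5 cm

The velocity component along B is v∥ = v cos65.1° = 2.80×10^6 m/s.
The cyclotron period T = 2πm/(qB) = 3.23×10^-7 s is set by m, q, B alone.
Pitch = v∥·T = (2.80×10^6)(3.23×10^-7) = 0.905 m.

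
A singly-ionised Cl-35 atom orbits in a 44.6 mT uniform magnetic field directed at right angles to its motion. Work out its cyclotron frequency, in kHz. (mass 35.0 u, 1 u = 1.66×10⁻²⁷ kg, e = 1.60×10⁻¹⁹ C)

f = qB/(2πm) = (1×1.60×10^-19)(0.0446) / [2π(5.81×10^-26)] = 1.95×10^4 Hz.

f ≈ 19.5 kHz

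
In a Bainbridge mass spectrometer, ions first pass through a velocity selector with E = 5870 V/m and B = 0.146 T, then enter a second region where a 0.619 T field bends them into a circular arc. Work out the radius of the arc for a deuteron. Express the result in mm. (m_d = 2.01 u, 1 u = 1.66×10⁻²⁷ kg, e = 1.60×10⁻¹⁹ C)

r ≈ 1.35 mm

The selector passes v = E/B = 5870/0.146 = 4.02×10^4 m/s.
In the deflection region, r = mv/(qB₂) = (3.34×10^-27)(4.02×10^4) / [(1×1.60×10^-19)(0.619)] = 1.35×10^-3 m.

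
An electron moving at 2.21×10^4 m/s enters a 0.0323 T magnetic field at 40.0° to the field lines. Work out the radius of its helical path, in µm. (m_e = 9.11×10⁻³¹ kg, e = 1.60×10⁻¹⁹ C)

r ≈ 2.50 µm

Only the perpendicular component v⊥ = v sin40.0° = 1.42×10^4 m/s is bent by the field.
r = m v⊥ /(qB) = (9.11×10^-31)(1.42×10^4) / [(1×1.60×10^-19)(0.0323)] = 2.50×10^-6 m.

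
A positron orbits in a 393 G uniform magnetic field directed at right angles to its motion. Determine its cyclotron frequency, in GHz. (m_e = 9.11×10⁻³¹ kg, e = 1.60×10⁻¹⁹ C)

f ≈ 1.10 GHz

f = qB/(2πm) = (1×1.60×10^-19)(0.0393) / [2π(9.11×10^-31)] = 1.10×10^9 Hz.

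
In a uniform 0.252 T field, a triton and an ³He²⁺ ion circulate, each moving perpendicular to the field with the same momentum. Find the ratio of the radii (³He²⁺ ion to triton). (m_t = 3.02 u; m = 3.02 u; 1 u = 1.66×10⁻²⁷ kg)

ratio ≈ 0.500

r = p/(qB) ⇒ at equal p, r ∝ 1/q.
r_{³He²⁺ ion}/r_{triton} = 0.500.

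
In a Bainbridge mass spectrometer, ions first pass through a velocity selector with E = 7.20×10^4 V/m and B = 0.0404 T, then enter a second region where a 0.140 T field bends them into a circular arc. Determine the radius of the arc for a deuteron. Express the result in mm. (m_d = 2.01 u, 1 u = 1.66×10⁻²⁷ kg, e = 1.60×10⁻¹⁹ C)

The selector passes v = E/B = 7.20×10^4/0.0404 = 1.78×10^6 m/s.
In the deflection region, r = mv/(qB₂) = (3.34×10^-27)(1.78×10^6) / [(1×1.60×10^-19)(0.140)] = 0.265 m.

r ≈ 265 mm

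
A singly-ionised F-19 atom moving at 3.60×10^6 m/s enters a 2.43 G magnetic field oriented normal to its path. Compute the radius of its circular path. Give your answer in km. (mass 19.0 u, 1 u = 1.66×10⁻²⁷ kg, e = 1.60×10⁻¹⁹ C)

r ≈ 2.92 km

The magnetic force provides the centripetal force: qvB = mv²/r, so r = mv/(qB).
r = (3.15×10^-26 kg)(3.60×10^6 m/s) / [(1×1.60×10^-19 C)(2.43×10^-4 T)] = 2920 m.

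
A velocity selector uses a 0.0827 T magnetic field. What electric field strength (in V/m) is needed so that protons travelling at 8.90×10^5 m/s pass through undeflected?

qE = qvB ⇒ E = vB = (8.90×10^5)(0.0827) = 7.36×10^4 V/m.

E ≈ 7.36×10^4 V/m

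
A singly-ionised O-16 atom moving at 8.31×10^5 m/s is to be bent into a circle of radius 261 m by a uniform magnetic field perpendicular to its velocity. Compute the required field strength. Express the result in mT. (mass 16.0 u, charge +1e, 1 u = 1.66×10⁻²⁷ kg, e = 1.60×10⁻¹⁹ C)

B ≈ 0.529 mT

qvB = mv²/r gives B = mv/(qr).
B = (2.66×10^-26)(8.31×10^5) / [(1×1.60×10^-19)(261)] = 5.29×10^-4 T.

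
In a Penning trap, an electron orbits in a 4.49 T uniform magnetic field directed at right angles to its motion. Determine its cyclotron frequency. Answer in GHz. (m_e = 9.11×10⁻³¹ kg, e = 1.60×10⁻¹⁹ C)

f = qB/(2πm) = (1×1.60×10^-19)(4.49) / [2π(9.11×10^-31)] = 1.26×10^11 Hz.

f ≈ 126 GHz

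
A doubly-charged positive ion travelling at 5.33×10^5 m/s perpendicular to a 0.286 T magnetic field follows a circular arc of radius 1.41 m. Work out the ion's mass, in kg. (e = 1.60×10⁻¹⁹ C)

m ≈ 2.42×10^-25 kg

qvB = mv²/r ⇒ m = qBr/v.
m = (2×1.60×10^-19)(0.286)(1.41) / (5.33×10^5) = 2.42×10^-25 kg.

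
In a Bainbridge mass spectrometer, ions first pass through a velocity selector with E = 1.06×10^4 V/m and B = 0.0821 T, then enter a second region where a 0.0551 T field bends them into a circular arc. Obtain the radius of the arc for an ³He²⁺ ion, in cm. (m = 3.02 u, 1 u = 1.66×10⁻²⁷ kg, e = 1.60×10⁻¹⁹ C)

r ≈ 3.67 cm

The selector passes v = E/B = 1.06×10^4/0.0821 = 1.29×10^5 m/s.
In the deflection region, r = mv/(qB₂) = (5.01×10^-27)(1.29×10^5) / [(2×1.60×10^-19)(0.0551)] = 0.0367 m.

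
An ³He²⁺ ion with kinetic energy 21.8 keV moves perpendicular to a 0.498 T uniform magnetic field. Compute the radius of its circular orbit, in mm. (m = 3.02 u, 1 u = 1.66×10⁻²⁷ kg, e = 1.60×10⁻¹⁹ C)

Convert the energy: K = 21.8 keV = 3.49×10^-15 J.
v = √(2K/m) = √(2·3.49×10^-15/5.01×10^-27) = 1.18×10^6 m/s.
r = mv/(qB) = (5.01×10^-27)(1.18×10^6) / [(2×1.60×10^-19)(0.498)] = 0.0371 m.

r ≈ 37.1 mm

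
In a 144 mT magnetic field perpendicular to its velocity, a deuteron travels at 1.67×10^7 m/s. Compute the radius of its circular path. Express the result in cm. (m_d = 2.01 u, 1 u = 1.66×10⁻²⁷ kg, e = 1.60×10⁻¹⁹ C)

The magnetic force provides the centripetal force: qvB = mv²/r, so r = mv/(qB).
r = (3.34×10^-27 kg)(1.67×10^7 m/s) / [(1×1.60×10^-19 C)(0.144 T)] = 2.42 m.

r ≈ 242 cm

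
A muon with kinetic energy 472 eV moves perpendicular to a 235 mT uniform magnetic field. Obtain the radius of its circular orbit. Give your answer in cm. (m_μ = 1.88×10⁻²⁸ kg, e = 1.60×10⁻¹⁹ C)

r ≈ 0.448 cm

Convert the energy: K = 472 eV = 7.55×10^-17 J.
v = √(2K/m) = √(2·7.55×10^-17/1.88×10^-28) = 8.96×10^5 m/s.
r = mv/(qB) = (1.88×10^-28)(8.96×10^5) / [(1×1.60×10^-19)(0.235)] = 4.48×10^-3 m.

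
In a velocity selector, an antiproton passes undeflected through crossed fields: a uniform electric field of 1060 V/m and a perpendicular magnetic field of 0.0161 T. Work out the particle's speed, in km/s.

v ≈ 65.8 km/s

For zero net force, qE = qvB, so v = E/B.
v = (1060) / (0.0161) = 6.58×10^4 m/s.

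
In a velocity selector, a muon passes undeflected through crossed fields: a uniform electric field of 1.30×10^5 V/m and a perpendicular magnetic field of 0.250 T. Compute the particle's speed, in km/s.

For zero net force, qE = qvB, so v = E/B.
v = (1.30×10^5) / (0.250) = 5.20×10^5 m/s.

v ≈ 520 km/s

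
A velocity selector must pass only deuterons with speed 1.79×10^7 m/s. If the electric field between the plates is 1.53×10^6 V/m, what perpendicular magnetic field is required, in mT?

B ≈ 85.5 mT

qE = qvB ⇒ B = E/v = (1.53×10^6) / (1.79×10^7) = 0.0855 T.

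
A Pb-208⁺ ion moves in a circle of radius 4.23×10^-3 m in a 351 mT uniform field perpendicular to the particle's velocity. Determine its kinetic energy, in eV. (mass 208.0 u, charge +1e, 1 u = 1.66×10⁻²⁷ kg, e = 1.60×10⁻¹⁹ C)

K ≈ 0.511 eV

v = qBr/m = (1×1.60×10^-19)(0.351)(4.23×10^-3) / (3.45×10^-25) = 688 m/s.
K = ½mv² = 0.5·(3.45×10^-25)·(688)² = 8.17×10^-20 J = 0.511 eV.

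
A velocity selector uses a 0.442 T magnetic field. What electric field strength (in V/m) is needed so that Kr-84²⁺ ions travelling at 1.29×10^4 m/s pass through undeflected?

qE = qvB ⇒ E = vB = (1.29×10^4)(0.442) = 5700 V/m.

E ≈ 5700 V/m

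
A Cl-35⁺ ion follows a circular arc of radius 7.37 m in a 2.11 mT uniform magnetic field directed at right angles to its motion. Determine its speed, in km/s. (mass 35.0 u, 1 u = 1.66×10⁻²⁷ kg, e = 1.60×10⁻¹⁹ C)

From qvB = mv²/r, v = qBr/m.
v = (1×1.60×10^-19)(2.11×10^-3)(7.37) / (5.81×10^-26) = 4.28×10^4 m/s.

v ≈ 42.8 km/s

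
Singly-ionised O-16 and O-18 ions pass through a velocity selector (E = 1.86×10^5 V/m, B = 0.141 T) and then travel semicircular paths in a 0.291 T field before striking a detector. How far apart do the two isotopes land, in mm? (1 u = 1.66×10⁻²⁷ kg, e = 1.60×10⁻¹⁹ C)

Δd ≈ 188 mm

Both emerge at v = E/B₁ = 1.32×10^6 m/s.
r = mv/(qB₂), so r₁ = 0.7525 m and r₂ = 0.8466 m, giving Δr = 0.0941 m.
After a semicircle each ion lands a diameter 2r from the entry slit, so the separation is 2Δr = 0.188 m.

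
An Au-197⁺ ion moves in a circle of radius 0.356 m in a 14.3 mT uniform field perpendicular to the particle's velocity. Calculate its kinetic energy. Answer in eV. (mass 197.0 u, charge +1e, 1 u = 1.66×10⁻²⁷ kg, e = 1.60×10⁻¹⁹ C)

K ≈ 6.34 eV

v = qBr/m = (1×1.60×10^-19)(0.0143)(0.356) / (3.27×10^-25) = 2490 m/s.
K = ½mv² = 0.5·(3.27×10^-25)·(2490)² = 1.01×10^-18 J = 6.34 eV.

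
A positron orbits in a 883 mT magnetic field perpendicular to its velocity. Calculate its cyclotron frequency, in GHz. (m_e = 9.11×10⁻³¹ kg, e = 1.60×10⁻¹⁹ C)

f ≈ 24.7 GHz

f = qB/(2πm) = (1×1.60×10^-19)(0.883) / [2π(9.11×10^-31)] = 2.47×10^10 Hz.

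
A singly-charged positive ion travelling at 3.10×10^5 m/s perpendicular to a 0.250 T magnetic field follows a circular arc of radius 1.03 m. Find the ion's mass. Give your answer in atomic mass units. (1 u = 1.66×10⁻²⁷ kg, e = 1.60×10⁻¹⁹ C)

m ≈ 80.1 u

qvB = mv²/r ⇒ m = qBr/v.
m = (1×1.60×10^-19)(0.250)(1.03) / (3.10×10^5) = 1.33×10^-25 kg = 80.1 u.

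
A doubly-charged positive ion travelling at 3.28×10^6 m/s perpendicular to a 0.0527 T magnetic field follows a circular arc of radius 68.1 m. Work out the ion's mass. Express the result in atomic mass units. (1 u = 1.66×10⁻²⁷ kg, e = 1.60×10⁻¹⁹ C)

m ≈ 211 u

qvB = mv²/r ⇒ m = qBr/v.
m = (2×1.60×10^-19)(0.0527)(68.1) / (3.28×10^6) = 3.50×10^-25 kg = 211 u.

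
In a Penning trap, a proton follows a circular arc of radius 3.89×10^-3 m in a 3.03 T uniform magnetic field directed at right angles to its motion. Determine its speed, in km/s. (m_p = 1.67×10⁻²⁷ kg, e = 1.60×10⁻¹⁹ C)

v ≈ 1130 km/s

From qvB = mv²/r, v = qBr/m.
v = (1×1.60×10^-19)(3.03)(3.89×10^-3) / (1.67×10^-27) = 1.13×10^6 m/s.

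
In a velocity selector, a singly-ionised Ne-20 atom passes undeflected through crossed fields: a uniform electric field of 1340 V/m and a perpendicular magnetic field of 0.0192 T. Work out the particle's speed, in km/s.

v ≈ 69.8 km/s

For zero net force, qE = qvB, so v = E/B.
v = (1340) / (0.0192) = 6.98×10^4 m/s.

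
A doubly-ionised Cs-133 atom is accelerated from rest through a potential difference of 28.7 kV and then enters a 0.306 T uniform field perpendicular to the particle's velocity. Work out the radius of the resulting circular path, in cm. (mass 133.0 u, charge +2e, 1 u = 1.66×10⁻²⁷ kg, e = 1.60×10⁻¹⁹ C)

The kinetic energy gained is K = qV = (2×1.60×10^-19)(2.87×10^4) = 9.18×10^-15 J.
v = √(2K/m) = 2.88×10^5 m/s.
r = mv/(qB) = (2.21×10^-25)(2.88×10^5) / [(2×1.60×10^-19)(0.306)] = 0.650 m.

r ≈ 65.0 cm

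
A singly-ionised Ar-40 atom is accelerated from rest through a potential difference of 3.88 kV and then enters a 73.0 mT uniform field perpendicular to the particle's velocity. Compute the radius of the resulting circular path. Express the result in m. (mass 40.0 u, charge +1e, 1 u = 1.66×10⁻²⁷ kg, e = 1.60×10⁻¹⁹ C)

The kinetic energy gained is K = qV = (1×1.60×10^-19)(3880) = 6.21×10^-16 J.
v = √(2K/m) = 1.37×10^5 m/s.
r = mv/(qB) = (6.64×10^-26)(1.37×10^5) / [(1×1.60×10^-19)(0.0730)] = 0.777 m.

r ≈ 0.777 m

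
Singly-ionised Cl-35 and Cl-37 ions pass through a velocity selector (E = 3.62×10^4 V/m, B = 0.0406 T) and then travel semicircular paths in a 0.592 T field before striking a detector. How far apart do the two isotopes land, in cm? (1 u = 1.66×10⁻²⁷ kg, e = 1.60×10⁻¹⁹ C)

Both emerge at v = E/B₁ = 8.92×10^5 m/s.
r = mv/(qB₂), so r₁ = 0.5469 m and r₂ = 0.5782 m, giving Δr = 0.0313 m.
After a semicircle each ion lands a diameter 2r from the entry slit, so the separation is 2Δr = 0.0625 m.

Δd ≈ 6.25 cm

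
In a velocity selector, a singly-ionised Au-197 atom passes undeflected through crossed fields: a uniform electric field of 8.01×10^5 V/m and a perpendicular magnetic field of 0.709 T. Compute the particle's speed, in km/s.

For zero net force, qE = qvB, so v = E/B.
v = (8.01×10^5) / (0.709) = 1.13×10^6 m/s.

v ≈ 1130 km/s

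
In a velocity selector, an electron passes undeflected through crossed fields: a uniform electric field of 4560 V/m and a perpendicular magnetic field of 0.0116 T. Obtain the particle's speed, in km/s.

v ≈ 393 km/s

For zero net force, qE = qvB, so v = E/B.
v = (4560) / (0.0116) = 3.93×10^5 m/s.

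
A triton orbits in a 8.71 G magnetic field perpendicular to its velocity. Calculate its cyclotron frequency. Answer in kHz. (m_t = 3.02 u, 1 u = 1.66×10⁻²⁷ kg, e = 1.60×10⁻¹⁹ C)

f = qB/(2πm) = (1×1.60×10^-19)(8.71×10^-4) / [2π(5.01×10^-27)] = 4420 Hz.

f ≈ 4.42 kHz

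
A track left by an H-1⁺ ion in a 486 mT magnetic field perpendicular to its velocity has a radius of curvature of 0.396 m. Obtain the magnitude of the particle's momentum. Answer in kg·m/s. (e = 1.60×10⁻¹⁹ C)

p ≈ 3.08×10^-20 kg·m/s

Since qvB = mv²/r, the momentum p = mv = qBr.
p = (1×1.60×10^-19)(0.486)(0.396) = 3.08×10^-20 kg·m/s.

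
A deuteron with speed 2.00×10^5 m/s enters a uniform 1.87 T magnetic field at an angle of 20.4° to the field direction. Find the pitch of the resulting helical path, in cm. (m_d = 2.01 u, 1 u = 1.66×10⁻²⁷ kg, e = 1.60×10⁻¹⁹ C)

pitch ≈ 1.31 cm

The velocity component along B is v∥ = v cos20.4° = 1.87×10^5 m/s.
The cyclotron period T = 2πm/(qB) = 7.01×10^-8 s is set by m, q, B alone.
Pitch = v∥·T = (1.87×10^5)(7.01×10^-8) = 0.0131 m.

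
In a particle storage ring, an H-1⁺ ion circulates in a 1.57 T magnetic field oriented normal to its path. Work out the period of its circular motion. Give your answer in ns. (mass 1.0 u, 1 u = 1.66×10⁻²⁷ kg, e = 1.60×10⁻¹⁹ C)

The cyclotron period is independent of speed: T = 2πm/(qB).
T = 2π(1.66×10^-27) / [(1×1.60×10^-19)(1.57)] = 4.15×10^-8 s.

T ≈ 41.5 ns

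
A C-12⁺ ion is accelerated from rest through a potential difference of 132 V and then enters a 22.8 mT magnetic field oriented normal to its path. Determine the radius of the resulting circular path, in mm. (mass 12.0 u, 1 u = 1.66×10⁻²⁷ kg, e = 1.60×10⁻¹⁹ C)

The kinetic energy gained is K = qV = (1×1.60×10^-19)(132) = 2.11×10^-17 J.
v = √(2K/m) = 4.60×10^4 m/s.
r = mv/(qB) = (1.99×10^-26)(4.60×10^4) / [(1×1.60×10^-19)(0.0228)] = 0.251 m.

r ≈ 251 mm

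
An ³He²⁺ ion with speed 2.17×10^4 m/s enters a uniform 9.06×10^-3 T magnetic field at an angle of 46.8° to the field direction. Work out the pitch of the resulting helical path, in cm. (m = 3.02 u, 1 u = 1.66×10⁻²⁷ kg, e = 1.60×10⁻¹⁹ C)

The velocity component along B is v∥ = v cos46.8° = 1.49×10^4 m/s.
The cyclotron period T = 2πm/(qB) = 1.09×10^-5 s is set by m, q, B alone.
Pitch = v∥·T = (1.49×10^4)(1.09×10^-5) = 0.161 m.

pitch ≈ 16.1 cm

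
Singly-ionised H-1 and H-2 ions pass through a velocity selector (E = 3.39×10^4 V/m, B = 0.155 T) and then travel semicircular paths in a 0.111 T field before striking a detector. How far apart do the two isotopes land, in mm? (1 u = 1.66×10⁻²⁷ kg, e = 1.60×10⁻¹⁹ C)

Both emerge at v = E/B₁ = 2.19×10^5 m/s.
r = mv/(qB₂), so r₁ = 0.0204 m and r₂ = 0.0409 m, giving Δr = 0.0204 m.
After a semicircle each ion lands a diameter 2r from the entry slit, so the separation is 2Δr = 0.0409 m.

Δd ≈ 40.9 mm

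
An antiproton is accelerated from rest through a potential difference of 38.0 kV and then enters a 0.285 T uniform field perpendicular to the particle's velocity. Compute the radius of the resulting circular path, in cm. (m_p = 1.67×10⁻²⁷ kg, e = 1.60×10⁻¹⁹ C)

r ≈ 9.88 cm

The kinetic energy gained is K = qV = (1×1.60×10^-19)(3.80×10^4) = 6.08×10^-15 J.
v = √(2K/m) = 2.70×10^6 m/s.
r = mv/(qB) = (1.67×10^-27)(2.70×10^6) / [(1×1.60×10^-19)(0.285)] = 0.0988 m.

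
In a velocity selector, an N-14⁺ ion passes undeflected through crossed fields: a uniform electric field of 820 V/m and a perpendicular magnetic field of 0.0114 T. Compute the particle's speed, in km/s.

For zero net force, qE = qvB, so v = E/B.
v = (820) / (0.0114) = 7.19×10^4 m/s.

v ≈ 71.9 km/s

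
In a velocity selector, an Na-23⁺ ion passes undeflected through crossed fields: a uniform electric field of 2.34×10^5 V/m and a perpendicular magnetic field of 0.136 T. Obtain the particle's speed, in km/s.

For zero net force, qE = qvB, so v = E/B.
v = (2.34×10^5) / (0.136) = 1.72×10^6 m/s.

v ≈ 1720 km/s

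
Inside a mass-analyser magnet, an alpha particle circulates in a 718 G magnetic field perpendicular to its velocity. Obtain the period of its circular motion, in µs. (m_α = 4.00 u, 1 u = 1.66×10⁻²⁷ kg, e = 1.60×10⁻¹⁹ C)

T ≈ 1.82 µs

The cyclotron period is independent of speed: T = 2πm/(qB).
T = 2π(6.64×10^-27) / [(2×1.60×10^-19)(0.0718)] = 1.82×10^-6 s.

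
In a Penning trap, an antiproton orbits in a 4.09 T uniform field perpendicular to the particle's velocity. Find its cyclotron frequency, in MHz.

f ≈ 62.4 MHz

f = qB/(2πm) = (1×1.60×10^-19)(4.09) / [2π(1.67×10^-27)] = 6.24×10^7 Hz.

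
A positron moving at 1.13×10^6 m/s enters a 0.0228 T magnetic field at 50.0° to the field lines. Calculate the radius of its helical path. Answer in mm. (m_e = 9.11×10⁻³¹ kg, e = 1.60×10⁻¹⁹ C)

r ≈ 0.216 mm

Only the perpendicular component v⊥ = v sin50.0° = 8.66×10^5 m/s is bent by the field.
r = m v⊥ /(qB) = (9.11×10^-31)(8.66×10^5) / [(1×1.60×10^-19)(0.0228)] = 2.16×10^-4 m.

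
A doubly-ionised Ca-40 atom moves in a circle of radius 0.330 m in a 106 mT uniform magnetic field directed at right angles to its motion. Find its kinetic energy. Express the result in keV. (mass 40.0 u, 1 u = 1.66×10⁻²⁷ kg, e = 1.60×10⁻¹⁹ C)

v = qBr/m = (2×1.60×10^-19)(0.106)(0.330) / (6.64×10^-26) = 1.69×10^5 m/s.
K = ½mv² = 0.5·(6.64×10^-26)·(1.69×10^5)² = 9.43×10^-16 J = 5.90 keV.

K ≈ 5.90 keV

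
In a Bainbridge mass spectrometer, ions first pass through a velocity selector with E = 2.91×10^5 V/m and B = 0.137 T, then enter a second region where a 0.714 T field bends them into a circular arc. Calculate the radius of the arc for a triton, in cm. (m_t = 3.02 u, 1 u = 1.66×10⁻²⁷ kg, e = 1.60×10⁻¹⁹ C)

The selector passes v = E/B = 2.91×10^5/0.137 = 2.12×10^6 m/s.
In the deflection region, r = mv/(qB₂) = (5.01×10^-27)(2.12×10^6) / [(1×1.60×10^-19)(0.714)] = 0.0932 m.

r ≈ 9.32 cm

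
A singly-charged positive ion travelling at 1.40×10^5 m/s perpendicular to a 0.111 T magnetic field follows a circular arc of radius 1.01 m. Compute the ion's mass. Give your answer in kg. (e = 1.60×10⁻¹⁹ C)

qvB = mv²/r ⇒ m = qBr/v.
m = (1×1.60×10^-19)(0.111)(1.01) / (1.40×10^5) = 1.28×10^-25 kg.

m ≈ 1.28×10^-25 kg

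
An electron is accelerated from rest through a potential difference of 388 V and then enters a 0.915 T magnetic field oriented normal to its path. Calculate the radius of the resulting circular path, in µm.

The kinetic energy gained is K = qV = (1×1.60×10^-19)(388) = 6.21×10^-17 J.
v = √(2K/m) = 1.17×10^7 m/s.
r = mv/(qB) = (9.11×10^-31)(1.17×10^7) / [(1×1.60×10^-19)(0.915)] = 7.26×10^-5 m.

r ≈ 72.6 µm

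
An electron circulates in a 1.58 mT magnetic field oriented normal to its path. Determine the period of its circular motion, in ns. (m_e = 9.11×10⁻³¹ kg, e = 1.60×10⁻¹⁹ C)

The cyclotron period is independent of speed: T = 2πm/(qB).
T = 2π(9.11×10^-31) / [(1×1.60×10^-19)(1.58×10^-3)] = 2.26×10^-8 s.

T ≈ 22.6 ns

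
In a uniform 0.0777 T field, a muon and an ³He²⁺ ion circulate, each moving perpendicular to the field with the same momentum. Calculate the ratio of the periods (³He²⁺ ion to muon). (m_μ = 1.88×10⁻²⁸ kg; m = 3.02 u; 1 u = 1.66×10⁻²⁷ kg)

ratio ≈ 13.3

T = 2πm/(qB) is independent of speed, so T₂/T₁ = (m₂/q₂)/(m₁/q₁).
T_{³He²⁺ ion}/T_{muon} = (5.01×10^-27/2e) / (1.88×10^-28/1e) = 13.3.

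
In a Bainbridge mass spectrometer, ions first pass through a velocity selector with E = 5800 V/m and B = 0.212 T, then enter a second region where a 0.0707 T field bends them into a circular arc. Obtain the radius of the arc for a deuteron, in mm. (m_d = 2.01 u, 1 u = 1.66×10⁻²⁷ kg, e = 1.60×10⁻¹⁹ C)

The selector passes v = E/B = 5800/0.212 = 2.74×10^4 m/s.
In the deflection region, r = mv/(qB₂) = (3.34×10^-27)(2.74×10^4) / [(1×1.60×10^-19)(0.0707)] = 8.07×10^-3 m.

r ≈ 8.07 mm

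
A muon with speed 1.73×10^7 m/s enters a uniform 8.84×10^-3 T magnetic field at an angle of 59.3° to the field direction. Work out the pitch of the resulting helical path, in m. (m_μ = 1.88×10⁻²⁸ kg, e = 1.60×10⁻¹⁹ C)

The velocity component along B is v∥ = v cos59.3° = 8.83×10^6 m/s.
The cyclotron period T = 2πm/(qB) = 8.35×10^-7 s is set by m, q, B alone.
Pitch = v∥·T = (8.83×10^6)(8.35×10^-7) = 7.38 m.

pitch ≈ 7.38 m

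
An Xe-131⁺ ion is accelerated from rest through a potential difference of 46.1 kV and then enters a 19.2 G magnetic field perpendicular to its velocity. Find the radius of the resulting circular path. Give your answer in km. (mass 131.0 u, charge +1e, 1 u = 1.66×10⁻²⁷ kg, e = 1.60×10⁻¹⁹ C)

r ≈ 0.184 km

The kinetic energy gained is K = qV = (1×1.60×10^-19)(4.61×10^4) = 7.38×10^-15 J.
v = √(2K/m) = 2.60×10^5 m/s.
r = mv/(qB) = (2.17×10^-25)(2.60×10^5) / [(1×1.60×10^-19)(1.92×10^-3)] = 184 m.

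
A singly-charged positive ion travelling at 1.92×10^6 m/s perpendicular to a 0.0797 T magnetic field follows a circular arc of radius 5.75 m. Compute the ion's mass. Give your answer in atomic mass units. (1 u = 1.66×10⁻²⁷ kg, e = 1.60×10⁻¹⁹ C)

m ≈ 23.0 u

qvB = mv²/r ⇒ m = qBr/v.
m = (1×1.60×10^-19)(0.0797)(5.75) / (1.92×10^6) = 3.82×10^-26 kg = 23.0 u.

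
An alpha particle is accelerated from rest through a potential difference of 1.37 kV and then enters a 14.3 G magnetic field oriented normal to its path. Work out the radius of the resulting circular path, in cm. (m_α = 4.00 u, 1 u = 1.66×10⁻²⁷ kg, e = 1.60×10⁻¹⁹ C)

The kinetic energy gained is K = qV = (2×1.60×10^-19)(1370) = 4.38×10^-16 J.
v = √(2K/m) = 3.63×10^5 m/s.
r = mv/(qB) = (6.64×10^-27)(3.63×10^5) / [(2×1.60×10^-19)(1.43×10^-3)] = 5.27 m.

r ≈ 527 cm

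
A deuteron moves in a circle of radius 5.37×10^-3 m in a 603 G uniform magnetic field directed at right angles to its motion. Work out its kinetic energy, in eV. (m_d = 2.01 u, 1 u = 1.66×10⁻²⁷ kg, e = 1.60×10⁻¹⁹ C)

v = qBr/m = (1×1.60×10^-19)(0.0603)(5.37×10^-3) / (3.34×10^-27) = 1.55×10^4 m/s.
K = ½mv² = 0.5·(3.34×10^-27)·(1.55×10^4)² = 4.02×10^-19 J = 2.51 eV.

K ≈ 2.51 eV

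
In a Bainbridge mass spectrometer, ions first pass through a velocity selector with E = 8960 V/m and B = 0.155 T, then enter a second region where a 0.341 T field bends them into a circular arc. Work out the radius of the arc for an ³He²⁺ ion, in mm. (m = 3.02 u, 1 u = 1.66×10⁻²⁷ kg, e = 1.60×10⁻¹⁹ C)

r ≈ 2.66 mm

The selector passes v = E/B = 8960/0.155 = 5.78×10^4 m/s.
In the deflection region, r = mv/(qB₂) = (5.01×10^-27)(5.78×10^4) / [(2×1.60×10^-19)(0.341)] = 2.66×10^-3 m.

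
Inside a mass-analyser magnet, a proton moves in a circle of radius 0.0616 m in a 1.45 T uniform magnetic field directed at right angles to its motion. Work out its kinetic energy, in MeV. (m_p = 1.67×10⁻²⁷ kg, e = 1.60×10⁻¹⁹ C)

v = qBr/m = (1×1.60×10^-19)(1.45)(0.0616) / (1.67×10^-27) = 8.56×10^6 m/s.
K = ½mv² = 0.5·(1.67×10^-27)·(8.56×10^6)² = 6.11×10^-14 J = 0.382 MeV.

K ≈ 0.382 MeV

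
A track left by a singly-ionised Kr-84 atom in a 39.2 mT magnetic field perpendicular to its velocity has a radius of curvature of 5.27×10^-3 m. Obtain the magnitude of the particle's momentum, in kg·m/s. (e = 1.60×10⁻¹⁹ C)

Since qvB = mv²/r, the momentum p = mv = qBr.
p = (1×1.60×10^-19)(0.0392)(5.27×10^-3) = 3.31×10^-23 kg·m/s.

p ≈ 3.31×10^-23 kg·m/s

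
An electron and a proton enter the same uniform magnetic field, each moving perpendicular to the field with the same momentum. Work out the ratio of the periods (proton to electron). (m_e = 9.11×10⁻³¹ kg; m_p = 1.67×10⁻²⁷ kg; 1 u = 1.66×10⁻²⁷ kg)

T = 2πm/(qB) is independent of speed, so T₂/T₁ = (m₂/q₂)/(m₁/q₁).
T_{proton}/T_{electron} = (1.67×10^-27/1e) / (9.11×10^-31/1e) = 1830.

ratio ≈ 1830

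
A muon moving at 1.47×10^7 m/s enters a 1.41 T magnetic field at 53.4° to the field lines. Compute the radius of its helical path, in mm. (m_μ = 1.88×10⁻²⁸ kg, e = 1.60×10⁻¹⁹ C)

r ≈ 9.83 mm

Only the perpendicular component v⊥ = v sin53.4° = 1.18×10^7 m/s is bent by the field.
r = m v⊥ /(qB) = (1.88×10^-28)(1.18×10^7) / [(1×1.60×10^-19)(1.41)] = 9.83×10^-3 m.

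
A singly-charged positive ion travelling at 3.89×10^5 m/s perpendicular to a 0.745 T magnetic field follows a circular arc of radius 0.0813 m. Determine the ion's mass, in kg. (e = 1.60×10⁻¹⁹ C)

m ≈ 2.49×10^-26 kg

qvB = mv²/r ⇒ m = qBr/v.
m = (1×1.60×10^-19)(0.745)(0.0813) / (3.89×10^5) = 2.49×10^-26 kg.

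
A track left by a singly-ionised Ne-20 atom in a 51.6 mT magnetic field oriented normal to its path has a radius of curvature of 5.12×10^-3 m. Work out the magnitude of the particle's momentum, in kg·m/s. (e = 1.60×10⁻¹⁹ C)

Since qvB = mv²/r, the momentum p = mv = qBr.
p = (1×1.60×10^-19)(0.0516)(5.12×10^-3) = 4.23×10^-23 kg·m/s.

p ≈ 4.23×10^-23 kg·m/s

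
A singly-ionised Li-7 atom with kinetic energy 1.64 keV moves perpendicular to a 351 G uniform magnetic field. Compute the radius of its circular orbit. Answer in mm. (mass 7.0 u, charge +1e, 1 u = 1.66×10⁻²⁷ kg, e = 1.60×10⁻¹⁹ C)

Convert the energy: K = 1.64 keV = 2.62×10^-16 J.
v = √(2K/m) = √(2·2.62×10^-16/1.16×10^-26) = 2.13×10^5 m/s.
r = mv/(qB) = (1.16×10^-26)(2.13×10^5) / [(1×1.60×10^-19)(0.0351)] = 0.440 m.

r ≈ 440 mm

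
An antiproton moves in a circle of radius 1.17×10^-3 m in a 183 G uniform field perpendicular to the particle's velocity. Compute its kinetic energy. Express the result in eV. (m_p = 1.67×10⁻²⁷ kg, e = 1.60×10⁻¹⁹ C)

K ≈ 0.0220 eV

v = qBr/m = (1×1.60×10^-19)(0.0183)(1.17×10^-3) / (1.67×10^-27) = 2050 m/s.
K = ½mv² = 0.5·(1.67×10^-27)·(2050)² = 3.51×10^-21 J = 0.0220 eV.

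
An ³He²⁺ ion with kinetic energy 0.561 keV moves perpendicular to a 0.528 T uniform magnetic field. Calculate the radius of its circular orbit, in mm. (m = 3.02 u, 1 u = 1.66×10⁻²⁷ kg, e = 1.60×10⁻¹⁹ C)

r ≈ 5.61 mm

Convert the energy: K = 0.561 keV = 8.98×10^-17 J.
v = √(2K/m) = √(2·8.98×10^-17/5.01×10^-27) = 1.89×10^5 m/s.
r = mv/(qB) = (5.01×10^-27)(1.89×10^5) / [(2×1.60×10^-19)(0.528)] = 5.61×10^-3 m.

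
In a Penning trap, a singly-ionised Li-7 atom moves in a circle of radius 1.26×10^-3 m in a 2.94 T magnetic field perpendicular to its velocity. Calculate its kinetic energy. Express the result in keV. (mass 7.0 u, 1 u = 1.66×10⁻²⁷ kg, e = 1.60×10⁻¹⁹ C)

K ≈ 0.0945 keV

v = qBr/m = (1×1.60×10^-19)(2.94)(1.26×10^-3) / (1.16×10^-26) = 5.10×10^4 m/s.
K = ½mv² = 0.5·(1.16×10^-26)·(5.10×10^4)² = 1.51×10^-17 J = 0.0945 keV.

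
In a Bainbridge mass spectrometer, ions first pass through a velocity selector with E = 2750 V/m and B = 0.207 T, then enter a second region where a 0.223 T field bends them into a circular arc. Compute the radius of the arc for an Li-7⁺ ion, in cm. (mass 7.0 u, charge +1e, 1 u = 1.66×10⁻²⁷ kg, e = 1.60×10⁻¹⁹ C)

r ≈ 0.433 cm

The selector passes v = E/B = 2750/0.207 = 1.33×10^4 m/s.
In the deflection region, r = mv/(qB₂) = (1.16×10^-26)(1.33×10^4) / [(1×1.60×10^-19)(0.223)] = 4.33×10^-3 m.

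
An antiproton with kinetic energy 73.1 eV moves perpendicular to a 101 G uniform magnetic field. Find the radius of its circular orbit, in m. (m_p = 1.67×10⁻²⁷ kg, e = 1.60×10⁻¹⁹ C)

Convert the energy: K = 73.1 eV = 1.17×10^-17 J.
v = √(2K/m) = √(2·1.17×10^-17/1.67×10^-27) = 1.18×10^5 m/s.
r = mv/(qB) = (1.67×10^-27)(1.18×10^5) / [(1×1.60×10^-19)(0.0101)] = 0.122 m.

r ≈ 0.122 m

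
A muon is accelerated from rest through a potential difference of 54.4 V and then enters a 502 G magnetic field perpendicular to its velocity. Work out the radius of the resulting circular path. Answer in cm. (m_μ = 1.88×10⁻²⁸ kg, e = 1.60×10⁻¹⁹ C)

r ≈ 0.712 cm

The kinetic energy gained is K = qV = (1×1.60×10^-19)(54.4) = 8.70×10^-18 J.
v = √(2K/m) = 3.04×10^5 m/s.
r = mv/(qB) = (1.88×10^-28)(3.04×10^5) / [(1×1.60×10^-19)(0.0502)] = 7.12×10^-3 m.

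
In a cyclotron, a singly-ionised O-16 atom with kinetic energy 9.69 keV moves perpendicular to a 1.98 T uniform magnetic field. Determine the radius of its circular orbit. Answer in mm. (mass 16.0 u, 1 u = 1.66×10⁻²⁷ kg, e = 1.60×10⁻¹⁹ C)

r ≈ 28.6 mm

Convert the energy: K = 9.69 keV = 1.55×10^-15 J.
v = √(2K/m) = √(2·1.55×10^-15/2.66×10^-26) = 3.42×10^5 m/s.
r = mv/(qB) = (2.66×10^-26)(3.42×10^5) / [(1×1.60×10^-19)(1.98)] = 0.0286 m.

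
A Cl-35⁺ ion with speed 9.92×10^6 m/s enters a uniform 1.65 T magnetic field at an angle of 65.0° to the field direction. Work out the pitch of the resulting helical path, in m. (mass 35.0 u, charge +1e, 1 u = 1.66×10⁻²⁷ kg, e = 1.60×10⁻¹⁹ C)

pitch ≈ 5.80 m

The velocity component along B is v∥ = v cos65.0° = 4.19×10^6 m/s.
The cyclotron period T = 2πm/(qB) = 1.38×10^-6 s is set by m, q, B alone.
Pitch = v∥·T = (4.19×10^6)(1.38×10^-6) = 5.80 m.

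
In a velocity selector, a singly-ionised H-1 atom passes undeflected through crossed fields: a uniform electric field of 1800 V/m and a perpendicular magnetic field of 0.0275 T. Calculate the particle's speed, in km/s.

For zero net force, qE = qvB, so v = E/B.
v = (1800) / (0.0275) = 6.55×10^4 m/s.

v ≈ 65.5 km/s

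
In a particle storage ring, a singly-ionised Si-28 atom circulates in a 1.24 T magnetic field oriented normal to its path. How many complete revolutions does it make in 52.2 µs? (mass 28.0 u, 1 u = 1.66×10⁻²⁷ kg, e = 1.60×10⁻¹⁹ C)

N = 35

T = 2πm/(qB) = 2π(4.648×10^-26) / [(1×1.60×10^-19)(1.24)] = 1.4720×10^-6 s.
N = t/T = 5.22×10^-5 / 1.4720×10^-6 ≈ 35.46, so 35 complete revolutions.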